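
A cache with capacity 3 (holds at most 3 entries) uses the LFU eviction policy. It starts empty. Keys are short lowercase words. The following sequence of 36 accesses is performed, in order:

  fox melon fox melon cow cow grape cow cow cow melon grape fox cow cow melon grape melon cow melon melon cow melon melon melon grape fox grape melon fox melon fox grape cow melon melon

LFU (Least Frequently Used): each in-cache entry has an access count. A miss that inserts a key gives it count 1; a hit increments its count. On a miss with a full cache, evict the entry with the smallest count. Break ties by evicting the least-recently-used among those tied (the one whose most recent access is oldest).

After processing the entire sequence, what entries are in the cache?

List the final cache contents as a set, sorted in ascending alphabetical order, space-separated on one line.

LFU simulation (capacity=3):
  1. access fox: MISS. Cache: [fox(c=1)]
  2. access melon: MISS. Cache: [fox(c=1) melon(c=1)]
  3. access fox: HIT, count now 2. Cache: [melon(c=1) fox(c=2)]
  4. access melon: HIT, count now 2. Cache: [fox(c=2) melon(c=2)]
  5. access cow: MISS. Cache: [cow(c=1) fox(c=2) melon(c=2)]
  6. access cow: HIT, count now 2. Cache: [fox(c=2) melon(c=2) cow(c=2)]
  7. access grape: MISS, evict fox(c=2). Cache: [grape(c=1) melon(c=2) cow(c=2)]
  8. access cow: HIT, count now 3. Cache: [grape(c=1) melon(c=2) cow(c=3)]
  9. access cow: HIT, count now 4. Cache: [grape(c=1) melon(c=2) cow(c=4)]
  10. access cow: HIT, count now 5. Cache: [grape(c=1) melon(c=2) cow(c=5)]
  11. access melon: HIT, count now 3. Cache: [grape(c=1) melon(c=3) cow(c=5)]
  12. access grape: HIT, count now 2. Cache: [grape(c=2) melon(c=3) cow(c=5)]
  13. access fox: MISS, evict grape(c=2). Cache: [fox(c=1) melon(c=3) cow(c=5)]
  14. access cow: HIT, count now 6. Cache: [fox(c=1) melon(c=3) cow(c=6)]
  15. access cow: HIT, count now 7. Cache: [fox(c=1) melon(c=3) cow(c=7)]
  16. access melon: HIT, count now 4. Cache: [fox(c=1) melon(c=4) cow(c=7)]
  17. access grape: MISS, evict fox(c=1). Cache: [grape(c=1) melon(c=4) cow(c=7)]
  18. access melon: HIT, count now 5. Cache: [grape(c=1) melon(c=5) cow(c=7)]
  19. access cow: HIT, count now 8. Cache: [grape(c=1) melon(c=5) cow(c=8)]
  20. access melon: HIT, count now 6. Cache: [grape(c=1) melon(c=6) cow(c=8)]
  21. access melon: HIT, count now 7. Cache: [grape(c=1) melon(c=7) cow(c=8)]
  22. access cow: HIT, count now 9. Cache: [grape(c=1) melon(c=7) cow(c=9)]
  23. access melon: HIT, count now 8. Cache: [grape(c=1) melon(c=8) cow(c=9)]
  24. access melon: HIT, count now 9. Cache: [grape(c=1) cow(c=9) melon(c=9)]
  25. access melon: HIT, count now 10. Cache: [grape(c=1) cow(c=9) melon(c=10)]
  26. access grape: HIT, count now 2. Cache: [grape(c=2) cow(c=9) melon(c=10)]
  27. access fox: MISS, evict grape(c=2). Cache: [fox(c=1) cow(c=9) melon(c=10)]
  28. access grape: MISS, evict fox(c=1). Cache: [grape(c=1) cow(c=9) melon(c=10)]
  29. access melon: HIT, count now 11. Cache: [grape(c=1) cow(c=9) melon(c=11)]
  30. access fox: MISS, evict grape(c=1). Cache: [fox(c=1) cow(c=9) melon(c=11)]
  31. access melon: HIT, count now 12. Cache: [fox(c=1) cow(c=9) melon(c=12)]
  32. access fox: HIT, count now 2. Cache: [fox(c=2) cow(c=9) melon(c=12)]
  33. access grape: MISS, evict fox(c=2). Cache: [grape(c=1) cow(c=9) melon(c=12)]
  34. access cow: HIT, count now 10. Cache: [grape(c=1) cow(c=10) melon(c=12)]
  35. access melon: HIT, count now 13. Cache: [grape(c=1) cow(c=10) melon(c=13)]
  36. access melon: HIT, count now 14. Cache: [grape(c=1) cow(c=10) melon(c=14)]
Total: 26 hits, 10 misses, 7 evictions

Answer: cow grape melon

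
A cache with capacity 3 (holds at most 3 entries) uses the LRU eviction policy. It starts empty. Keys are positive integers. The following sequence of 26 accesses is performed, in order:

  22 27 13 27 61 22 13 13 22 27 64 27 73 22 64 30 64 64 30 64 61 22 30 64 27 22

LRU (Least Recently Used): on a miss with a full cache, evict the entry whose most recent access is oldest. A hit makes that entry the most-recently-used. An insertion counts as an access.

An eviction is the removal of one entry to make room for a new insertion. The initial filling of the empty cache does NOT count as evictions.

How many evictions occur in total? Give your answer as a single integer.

Answer: 15

Derivation:
LRU simulation (capacity=3):
  1. access 22: MISS. Cache (LRU->MRU): [22]
  2. access 27: MISS. Cache (LRU->MRU): [22 27]
  3. access 13: MISS. Cache (LRU->MRU): [22 27 13]
  4. access 27: HIT. Cache (LRU->MRU): [22 13 27]
  5. access 61: MISS, evict 22. Cache (LRU->MRU): [13 27 61]
  6. access 22: MISS, evict 13. Cache (LRU->MRU): [27 61 22]
  7. access 13: MISS, evict 27. Cache (LRU->MRU): [61 22 13]
  8. access 13: HIT. Cache (LRU->MRU): [61 22 13]
  9. access 22: HIT. Cache (LRU->MRU): [61 13 22]
  10. access 27: MISS, evict 61. Cache (LRU->MRU): [13 22 27]
  11. access 64: MISS, evict 13. Cache (LRU->MRU): [22 27 64]
  12. access 27: HIT. Cache (LRU->MRU): [22 64 27]
  13. access 73: MISS, evict 22. Cache (LRU->MRU): [64 27 73]
  14. access 22: MISS, evict 64. Cache (LRU->MRU): [27 73 22]
  15. access 64: MISS, evict 27. Cache (LRU->MRU): [73 22 64]
  16. access 30: MISS, evict 73. Cache (LRU->MRU): [22 64 30]
  17. access 64: HIT. Cache (LRU->MRU): [22 30 64]
  18. access 64: HIT. Cache (LRU->MRU): [22 30 64]
  19. access 30: HIT. Cache (LRU->MRU): [22 64 30]
  20. access 64: HIT. Cache (LRU->MRU): [22 30 64]
  21. access 61: MISS, evict 22. Cache (LRU->MRU): [30 64 61]
  22. access 22: MISS, evict 30. Cache (LRU->MRU): [64 61 22]
  23. access 30: MISS, evict 64. Cache (LRU->MRU): [61 22 30]
  24. access 64: MISS, evict 61. Cache (LRU->MRU): [22 30 64]
  25. access 27: MISS, evict 22. Cache (LRU->MRU): [30 64 27]
  26. access 22: MISS, evict 30. Cache (LRU->MRU): [64 27 22]
Total: 8 hits, 18 misses, 15 evictions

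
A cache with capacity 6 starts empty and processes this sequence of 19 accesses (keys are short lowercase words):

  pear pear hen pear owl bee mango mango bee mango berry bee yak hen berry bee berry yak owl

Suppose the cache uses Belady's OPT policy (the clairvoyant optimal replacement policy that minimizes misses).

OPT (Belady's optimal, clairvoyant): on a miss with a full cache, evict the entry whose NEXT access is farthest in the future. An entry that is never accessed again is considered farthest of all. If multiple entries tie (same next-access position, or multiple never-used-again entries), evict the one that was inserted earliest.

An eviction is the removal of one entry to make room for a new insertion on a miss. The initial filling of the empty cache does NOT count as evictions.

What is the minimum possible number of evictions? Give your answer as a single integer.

Answer: 1

Derivation:
OPT (Belady) simulation (capacity=6):
  1. access pear: MISS. Cache: [pear]
  2. access pear: HIT. Next use of pear: step 4. Cache: [pear]
  3. access hen: MISS. Cache: [pear hen]
  4. access pear: HIT. Next use of pear: never. Cache: [pear hen]
  5. access owl: MISS. Cache: [pear hen owl]
  6. access bee: MISS. Cache: [pear hen owl bee]
  7. access mango: MISS. Cache: [pear hen owl bee mango]
  8. access mango: HIT. Next use of mango: step 10. Cache: [pear hen owl bee mango]
  9. access bee: HIT. Next use of bee: step 12. Cache: [pear hen owl bee mango]
  10. access mango: HIT. Next use of mango: never. Cache: [pear hen owl bee mango]
  11. access berry: MISS. Cache: [pear hen owl bee mango berry]
  12. access bee: HIT. Next use of bee: step 16. Cache: [pear hen owl bee mango berry]
  13. access yak: MISS, evict pear (next use: never). Cache: [hen owl bee mango berry yak]
  14. access hen: HIT. Next use of hen: never. Cache: [hen owl bee mango berry yak]
  15. access berry: HIT. Next use of berry: step 17. Cache: [hen owl bee mango berry yak]
  16. access bee: HIT. Next use of bee: never. Cache: [hen owl bee mango berry yak]
  17. access berry: HIT. Next use of berry: never. Cache: [hen owl bee mango berry yak]
  18. access yak: HIT. Next use of yak: never. Cache: [hen owl bee mango berry yak]
  19. access owl: HIT. Next use of owl: never. Cache: [hen owl bee mango berry yak]
Total: 12 hits, 7 misses, 1 evictions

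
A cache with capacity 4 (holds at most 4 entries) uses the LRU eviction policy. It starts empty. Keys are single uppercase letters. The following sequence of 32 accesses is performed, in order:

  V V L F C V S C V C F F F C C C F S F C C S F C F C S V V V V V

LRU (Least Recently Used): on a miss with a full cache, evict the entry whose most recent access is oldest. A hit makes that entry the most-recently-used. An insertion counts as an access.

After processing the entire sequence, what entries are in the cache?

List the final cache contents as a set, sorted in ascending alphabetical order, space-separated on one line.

Answer: C F S V

Derivation:
LRU simulation (capacity=4):
  1. access V: MISS. Cache (LRU->MRU): [V]
  2. access V: HIT. Cache (LRU->MRU): [V]
  3. access L: MISS. Cache (LRU->MRU): [V L]
  4. access F: MISS. Cache (LRU->MRU): [V L F]
  5. access C: MISS. Cache (LRU->MRU): [V L F C]
  6. access V: HIT. Cache (LRU->MRU): [L F C V]
  7. access S: MISS, evict L. Cache (LRU->MRU): [F C V S]
  8. access C: HIT. Cache (LRU->MRU): [F V S C]
  9. access V: HIT. Cache (LRU->MRU): [F S C V]
  10. access C: HIT. Cache (LRU->MRU): [F S V C]
  11. access F: HIT. Cache (LRU->MRU): [S V C F]
  12. access F: HIT. Cache (LRU->MRU): [S V C F]
  13. access F: HIT. Cache (LRU->MRU): [S V C F]
  14. access C: HIT. Cache (LRU->MRU): [S V F C]
  15. access C: HIT. Cache (LRU->MRU): [S V F C]
  16. access C: HIT. Cache (LRU->MRU): [S V F C]
  17. access F: HIT. Cache (LRU->MRU): [S V C F]
  18. access S: HIT. Cache (LRU->MRU): [V C F S]
  19. access F: HIT. Cache (LRU->MRU): [V C S F]
  20. access C: HIT. Cache (LRU->MRU): [V S F C]
  21. access C: HIT. Cache (LRU->MRU): [V S F C]
  22. access S: HIT. Cache (LRU->MRU): [V F C S]
  23. access F: HIT. Cache (LRU->MRU): [V C S F]
  24. access C: HIT. Cache (LRU->MRU): [V S F C]
  25. access F: HIT. Cache (LRU->MRU): [V S C F]
  26. access C: HIT. Cache (LRU->MRU): [V S F C]
  27. access S: HIT. Cache (LRU->MRU): [V F C S]
  28. access V: HIT. Cache (LRU->MRU): [F C S V]
  29. access V: HIT. Cache (LRU->MRU): [F C S V]
  30. access V: HIT. Cache (LRU->MRU): [F C S V]
  31. access V: HIT. Cache (LRU->MRU): [F C S V]
  32. access V: HIT. Cache (LRU->MRU): [F C S V]
Total: 27 hits, 5 misses, 1 evictions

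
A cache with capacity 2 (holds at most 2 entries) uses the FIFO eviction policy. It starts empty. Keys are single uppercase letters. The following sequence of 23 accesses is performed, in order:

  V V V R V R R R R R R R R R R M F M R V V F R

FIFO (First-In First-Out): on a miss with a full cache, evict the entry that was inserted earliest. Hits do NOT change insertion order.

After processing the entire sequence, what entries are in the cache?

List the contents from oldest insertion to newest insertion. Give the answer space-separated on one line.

Answer: F R

Derivation:
FIFO simulation (capacity=2):
  1. access V: MISS. Cache (old->new): [V]
  2. access V: HIT. Cache (old->new): [V]
  3. access V: HIT. Cache (old->new): [V]
  4. access R: MISS. Cache (old->new): [V R]
  5. access V: HIT. Cache (old->new): [V R]
  6. access R: HIT. Cache (old->new): [V R]
  7. access R: HIT. Cache (old->new): [V R]
  8. access R: HIT. Cache (old->new): [V R]
  9. access R: HIT. Cache (old->new): [V R]
  10. access R: HIT. Cache (old->new): [V R]
  11. access R: HIT. Cache (old->new): [V R]
  12. access R: HIT. Cache (old->new): [V R]
  13. access R: HIT. Cache (old->new): [V R]
  14. access R: HIT. Cache (old->new): [V R]
  15. access R: HIT. Cache (old->new): [V R]
  16. access M: MISS, evict V. Cache (old->new): [R M]
  17. access F: MISS, evict R. Cache (old->new): [M F]
  18. access M: HIT. Cache (old->new): [M F]
  19. access R: MISS, evict M. Cache (old->new): [F R]
  20. access V: MISS, evict F. Cache (old->new): [R V]
  21. access V: HIT. Cache (old->new): [R V]
  22. access F: MISS, evict R. Cache (old->new): [V F]
  23. access R: MISS, evict V. Cache (old->new): [F R]
Total: 15 hits, 8 misses, 6 evictions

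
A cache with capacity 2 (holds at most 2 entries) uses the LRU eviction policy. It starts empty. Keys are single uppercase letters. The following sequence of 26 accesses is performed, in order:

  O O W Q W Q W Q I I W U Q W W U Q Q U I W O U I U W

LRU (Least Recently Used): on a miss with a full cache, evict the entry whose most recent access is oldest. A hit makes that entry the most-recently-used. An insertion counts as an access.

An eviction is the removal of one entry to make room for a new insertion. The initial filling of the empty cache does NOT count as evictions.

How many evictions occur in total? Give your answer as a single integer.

LRU simulation (capacity=2):
  1. access O: MISS. Cache (LRU->MRU): [O]
  2. access O: HIT. Cache (LRU->MRU): [O]
  3. access W: MISS. Cache (LRU->MRU): [O W]
  4. access Q: MISS, evict O. Cache (LRU->MRU): [W Q]
  5. access W: HIT. Cache (LRU->MRU): [Q W]
  6. access Q: HIT. Cache (LRU->MRU): [W Q]
  7. access W: HIT. Cache (LRU->MRU): [Q W]
  8. access Q: HIT. Cache (LRU->MRU): [W Q]
  9. access I: MISS, evict W. Cache (LRU->MRU): [Q I]
  10. access I: HIT. Cache (LRU->MRU): [Q I]
  11. access W: MISS, evict Q. Cache (LRU->MRU): [I W]
  12. access U: MISS, evict I. Cache (LRU->MRU): [W U]
  13. access Q: MISS, evict W. Cache (LRU->MRU): [U Q]
  14. access W: MISS, evict U. Cache (LRU->MRU): [Q W]
  15. access W: HIT. Cache (LRU->MRU): [Q W]
  16. access U: MISS, evict Q. Cache (LRU->MRU): [W U]
  17. access Q: MISS, evict W. Cache (LRU->MRU): [U Q]
  18. access Q: HIT. Cache (LRU->MRU): [U Q]
  19. access U: HIT. Cache (LRU->MRU): [Q U]
  20. access I: MISS, evict Q. Cache (LRU->MRU): [U I]
  21. access W: MISS, evict U. Cache (LRU->MRU): [I W]
  22. access O: MISS, evict I. Cache (LRU->MRU): [W O]
  23. access U: MISS, evict W. Cache (LRU->MRU): [O U]
  24. access I: MISS, evict O. Cache (LRU->MRU): [U I]
  25. access U: HIT. Cache (LRU->MRU): [I U]
  26. access W: MISS, evict I. Cache (LRU->MRU): [U W]
Total: 10 hits, 16 misses, 14 evictions

Answer: 14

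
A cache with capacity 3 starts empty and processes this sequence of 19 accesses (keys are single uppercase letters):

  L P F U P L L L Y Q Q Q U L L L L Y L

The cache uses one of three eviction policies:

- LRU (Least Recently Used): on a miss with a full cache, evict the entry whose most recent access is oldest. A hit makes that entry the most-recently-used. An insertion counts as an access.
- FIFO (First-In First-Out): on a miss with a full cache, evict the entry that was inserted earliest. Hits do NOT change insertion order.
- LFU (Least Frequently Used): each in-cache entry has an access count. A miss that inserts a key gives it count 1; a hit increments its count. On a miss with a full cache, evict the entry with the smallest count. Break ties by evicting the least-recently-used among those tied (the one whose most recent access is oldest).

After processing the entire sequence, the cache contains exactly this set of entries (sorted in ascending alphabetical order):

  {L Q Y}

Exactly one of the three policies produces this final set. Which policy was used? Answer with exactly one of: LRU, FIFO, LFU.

Simulating under each policy and comparing final sets:
  LRU: final set = {L U Y} -> differs
  FIFO: final set = {L U Y} -> differs
  LFU: final set = {L Q Y} -> MATCHES target
Only LFU produces the target set.

Answer: LFU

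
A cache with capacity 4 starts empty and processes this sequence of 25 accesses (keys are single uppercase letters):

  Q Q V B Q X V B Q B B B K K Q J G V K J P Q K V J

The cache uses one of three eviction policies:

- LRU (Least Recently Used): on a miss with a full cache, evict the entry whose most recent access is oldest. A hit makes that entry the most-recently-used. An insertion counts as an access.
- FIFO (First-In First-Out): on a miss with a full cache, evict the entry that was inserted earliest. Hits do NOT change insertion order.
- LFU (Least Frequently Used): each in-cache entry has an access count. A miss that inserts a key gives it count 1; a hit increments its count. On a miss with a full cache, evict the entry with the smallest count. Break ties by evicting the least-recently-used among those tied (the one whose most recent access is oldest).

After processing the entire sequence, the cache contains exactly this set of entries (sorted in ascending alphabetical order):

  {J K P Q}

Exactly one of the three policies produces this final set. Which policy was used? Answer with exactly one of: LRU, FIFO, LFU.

Answer: FIFO

Derivation:
Simulating under each policy and comparing final sets:
  LRU: final set = {J K Q V} -> differs
  FIFO: final set = {J K P Q} -> MATCHES target
  LFU: final set = {B J K Q} -> differs
Only FIFO produces the target set.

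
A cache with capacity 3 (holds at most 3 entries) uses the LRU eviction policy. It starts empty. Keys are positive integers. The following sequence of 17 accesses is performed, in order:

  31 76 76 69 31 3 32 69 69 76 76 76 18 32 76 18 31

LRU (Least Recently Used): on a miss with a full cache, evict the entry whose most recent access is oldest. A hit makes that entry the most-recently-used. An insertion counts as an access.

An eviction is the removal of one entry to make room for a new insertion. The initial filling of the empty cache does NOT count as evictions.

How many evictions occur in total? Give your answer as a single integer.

LRU simulation (capacity=3):
  1. access 31: MISS. Cache (LRU->MRU): [31]
  2. access 76: MISS. Cache (LRU->MRU): [31 76]
  3. access 76: HIT. Cache (LRU->MRU): [31 76]
  4. access 69: MISS. Cache (LRU->MRU): [31 76 69]
  5. access 31: HIT. Cache (LRU->MRU): [76 69 31]
  6. access 3: MISS, evict 76. Cache (LRU->MRU): [69 31 3]
  7. access 32: MISS, evict 69. Cache (LRU->MRU): [31 3 32]
  8. access 69: MISS, evict 31. Cache (LRU->MRU): [3 32 69]
  9. access 69: HIT. Cache (LRU->MRU): [3 32 69]
  10. access 76: MISS, evict 3. Cache (LRU->MRU): [32 69 76]
  11. access 76: HIT. Cache (LRU->MRU): [32 69 76]
  12. access 76: HIT. Cache (LRU->MRU): [32 69 76]
  13. access 18: MISS, evict 32. Cache (LRU->MRU): [69 76 18]
  14. access 32: MISS, evict 69. Cache (LRU->MRU): [76 18 32]
  15. access 76: HIT. Cache (LRU->MRU): [18 32 76]
  16. access 18: HIT. Cache (LRU->MRU): [32 76 18]
  17. access 31: MISS, evict 32. Cache (LRU->MRU): [76 18 31]
Total: 7 hits, 10 misses, 7 evictions

Answer: 7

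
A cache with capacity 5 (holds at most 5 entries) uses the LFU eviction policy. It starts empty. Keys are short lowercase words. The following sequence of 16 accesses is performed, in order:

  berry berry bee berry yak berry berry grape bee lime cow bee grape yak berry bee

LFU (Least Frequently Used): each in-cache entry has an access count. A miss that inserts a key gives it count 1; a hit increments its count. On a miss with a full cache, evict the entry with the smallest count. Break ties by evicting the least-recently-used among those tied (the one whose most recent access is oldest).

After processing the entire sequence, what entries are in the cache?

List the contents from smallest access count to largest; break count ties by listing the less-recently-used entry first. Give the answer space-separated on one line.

LFU simulation (capacity=5):
  1. access berry: MISS. Cache: [berry(c=1)]
  2. access berry: HIT, count now 2. Cache: [berry(c=2)]
  3. access bee: MISS. Cache: [bee(c=1) berry(c=2)]
  4. access berry: HIT, count now 3. Cache: [bee(c=1) berry(c=3)]
  5. access yak: MISS. Cache: [bee(c=1) yak(c=1) berry(c=3)]
  6. access berry: HIT, count now 4. Cache: [bee(c=1) yak(c=1) berry(c=4)]
  7. access berry: HIT, count now 5. Cache: [bee(c=1) yak(c=1) berry(c=5)]
  8. access grape: MISS. Cache: [bee(c=1) yak(c=1) grape(c=1) berry(c=5)]
  9. access bee: HIT, count now 2. Cache: [yak(c=1) grape(c=1) bee(c=2) berry(c=5)]
  10. access lime: MISS. Cache: [yak(c=1) grape(c=1) lime(c=1) bee(c=2) berry(c=5)]
  11. access cow: MISS, evict yak(c=1). Cache: [grape(c=1) lime(c=1) cow(c=1) bee(c=2) berry(c=5)]
  12. access bee: HIT, count now 3. Cache: [grape(c=1) lime(c=1) cow(c=1) bee(c=3) berry(c=5)]
  13. access grape: HIT, count now 2. Cache: [lime(c=1) cow(c=1) grape(c=2) bee(c=3) berry(c=5)]
  14. access yak: MISS, evict lime(c=1). Cache: [cow(c=1) yak(c=1) grape(c=2) bee(c=3) berry(c=5)]
  15. access berry: HIT, count now 6. Cache: [cow(c=1) yak(c=1) grape(c=2) bee(c=3) berry(c=6)]
  16. access bee: HIT, count now 4. Cache: [cow(c=1) yak(c=1) grape(c=2) bee(c=4) berry(c=6)]
Total: 9 hits, 7 misses, 2 evictions

Answer: cow yak grape bee berry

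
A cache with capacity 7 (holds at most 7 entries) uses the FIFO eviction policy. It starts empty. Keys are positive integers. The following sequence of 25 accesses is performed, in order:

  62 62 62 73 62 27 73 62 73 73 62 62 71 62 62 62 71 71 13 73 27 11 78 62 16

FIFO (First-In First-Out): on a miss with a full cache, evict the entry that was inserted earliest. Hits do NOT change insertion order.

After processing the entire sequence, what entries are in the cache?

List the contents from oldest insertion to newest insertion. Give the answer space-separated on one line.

FIFO simulation (capacity=7):
  1. access 62: MISS. Cache (old->new): [62]
  2. access 62: HIT. Cache (old->new): [62]
  3. access 62: HIT. Cache (old->new): [62]
  4. access 73: MISS. Cache (old->new): [62 73]
  5. access 62: HIT. Cache (old->new): [62 73]
  6. access 27: MISS. Cache (old->new): [62 73 27]
  7. access 73: HIT. Cache (old->new): [62 73 27]
  8. access 62: HIT. Cache (old->new): [62 73 27]
  9. access 73: HIT. Cache (old->new): [62 73 27]
  10. access 73: HIT. Cache (old->new): [62 73 27]
  11. access 62: HIT. Cache (old->new): [62 73 27]
  12. access 62: HIT. Cache (old->new): [62 73 27]
  13. access 71: MISS. Cache (old->new): [62 73 27 71]
  14. access 62: HIT. Cache (old->new): [62 73 27 71]
  15. access 62: HIT. Cache (old->new): [62 73 27 71]
  16. access 62: HIT. Cache (old->new): [62 73 27 71]
  17. access 71: HIT. Cache (old->new): [62 73 27 71]
  18. access 71: HIT. Cache (old->new): [62 73 27 71]
  19. access 13: MISS. Cache (old->new): [62 73 27 71 13]
  20. access 73: HIT. Cache (old->new): [62 73 27 71 13]
  21. access 27: HIT. Cache (old->new): [62 73 27 71 13]
  22. access 11: MISS. Cache (old->new): [62 73 27 71 13 11]
  23. access 78: MISS. Cache (old->new): [62 73 27 71 13 11 78]
  24. access 62: HIT. Cache (old->new): [62 73 27 71 13 11 78]
  25. access 16: MISS, evict 62. Cache (old->new): [73 27 71 13 11 78 16]
Total: 17 hits, 8 misses, 1 evictions

Answer: 73 27 71 13 11 78 16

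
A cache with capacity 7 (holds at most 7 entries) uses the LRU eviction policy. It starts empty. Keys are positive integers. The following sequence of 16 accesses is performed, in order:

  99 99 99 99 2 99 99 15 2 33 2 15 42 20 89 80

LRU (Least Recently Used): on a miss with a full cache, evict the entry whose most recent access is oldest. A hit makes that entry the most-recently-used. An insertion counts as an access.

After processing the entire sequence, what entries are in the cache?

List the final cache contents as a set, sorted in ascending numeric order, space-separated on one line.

LRU simulation (capacity=7):
  1. access 99: MISS. Cache (LRU->MRU): [99]
  2. access 99: HIT. Cache (LRU->MRU): [99]
  3. access 99: HIT. Cache (LRU->MRU): [99]
  4. access 99: HIT. Cache (LRU->MRU): [99]
  5. access 2: MISS. Cache (LRU->MRU): [99 2]
  6. access 99: HIT. Cache (LRU->MRU): [2 99]
  7. access 99: HIT. Cache (LRU->MRU): [2 99]
  8. access 15: MISS. Cache (LRU->MRU): [2 99 15]
  9. access 2: HIT. Cache (LRU->MRU): [99 15 2]
  10. access 33: MISS. Cache (LRU->MRU): [99 15 2 33]
  11. access 2: HIT. Cache (LRU->MRU): [99 15 33 2]
  12. access 15: HIT. Cache (LRU->MRU): [99 33 2 15]
  13. access 42: MISS. Cache (LRU->MRU): [99 33 2 15 42]
  14. access 20: MISS. Cache (LRU->MRU): [99 33 2 15 42 20]
  15. access 89: MISS. Cache (LRU->MRU): [99 33 2 15 42 20 89]
  16. access 80: MISS, evict 99. Cache (LRU->MRU): [33 2 15 42 20 89 80]
Total: 8 hits, 8 misses, 1 evictions

Answer: 2 15 20 33 42 80 89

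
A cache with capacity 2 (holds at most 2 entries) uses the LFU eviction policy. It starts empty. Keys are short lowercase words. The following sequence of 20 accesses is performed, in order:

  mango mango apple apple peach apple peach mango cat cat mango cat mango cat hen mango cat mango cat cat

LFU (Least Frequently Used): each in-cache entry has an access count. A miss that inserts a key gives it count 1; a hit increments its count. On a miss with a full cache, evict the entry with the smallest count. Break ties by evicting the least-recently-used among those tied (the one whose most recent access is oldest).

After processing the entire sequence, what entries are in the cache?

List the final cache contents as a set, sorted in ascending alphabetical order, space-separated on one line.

Answer: apple cat

Derivation:
LFU simulation (capacity=2):
  1. access mango: MISS. Cache: [mango(c=1)]
  2. access mango: HIT, count now 2. Cache: [mango(c=2)]
  3. access apple: MISS. Cache: [apple(c=1) mango(c=2)]
  4. access apple: HIT, count now 2. Cache: [mango(c=2) apple(c=2)]
  5. access peach: MISS, evict mango(c=2). Cache: [peach(c=1) apple(c=2)]
  6. access apple: HIT, count now 3. Cache: [peach(c=1) apple(c=3)]
  7. access peach: HIT, count now 2. Cache: [peach(c=2) apple(c=3)]
  8. access mango: MISS, evict peach(c=2). Cache: [mango(c=1) apple(c=3)]
  9. access cat: MISS, evict mango(c=1). Cache: [cat(c=1) apple(c=3)]
  10. access cat: HIT, count now 2. Cache: [cat(c=2) apple(c=3)]
  11. access mango: MISS, evict cat(c=2). Cache: [mango(c=1) apple(c=3)]
  12. access cat: MISS, evict mango(c=1). Cache: [cat(c=1) apple(c=3)]
  13. access mango: MISS, evict cat(c=1). Cache: [mango(c=1) apple(c=3)]
  14. access cat: MISS, evict mango(c=1). Cache: [cat(c=1) apple(c=3)]
  15. access hen: MISS, evict cat(c=1). Cache: [hen(c=1) apple(c=3)]
  16. access mango: MISS, evict hen(c=1). Cache: [mango(c=1) apple(c=3)]
  17. access cat: MISS, evict mango(c=1). Cache: [cat(c=1) apple(c=3)]
  18. access mango: MISS, evict cat(c=1). Cache: [mango(c=1) apple(c=3)]
  19. access cat: MISS, evict mango(c=1). Cache: [cat(c=1) apple(c=3)]
  20. access cat: HIT, count now 2. Cache: [cat(c=2) apple(c=3)]
Total: 6 hits, 14 misses, 12 evictions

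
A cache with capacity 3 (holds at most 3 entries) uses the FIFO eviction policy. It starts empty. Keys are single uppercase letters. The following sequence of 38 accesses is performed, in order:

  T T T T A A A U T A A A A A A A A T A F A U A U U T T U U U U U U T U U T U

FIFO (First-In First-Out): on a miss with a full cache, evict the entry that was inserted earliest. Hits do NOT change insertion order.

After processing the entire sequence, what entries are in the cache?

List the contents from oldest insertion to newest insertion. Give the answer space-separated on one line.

Answer: U F T

Derivation:
FIFO simulation (capacity=3):
  1. access T: MISS. Cache (old->new): [T]
  2. access T: HIT. Cache (old->new): [T]
  3. access T: HIT. Cache (old->new): [T]
  4. access T: HIT. Cache (old->new): [T]
  5. access A: MISS. Cache (old->new): [T A]
  6. access A: HIT. Cache (old->new): [T A]
  7. access A: HIT. Cache (old->new): [T A]
  8. access U: MISS. Cache (old->new): [T A U]
  9. access T: HIT. Cache (old->new): [T A U]
  10. access A: HIT. Cache (old->new): [T A U]
  11. access A: HIT. Cache (old->new): [T A U]
  12. access A: HIT. Cache (old->new): [T A U]
  13. access A: HIT. Cache (old->new): [T A U]
  14. access A: HIT. Cache (old->new): [T A U]
  15. access A: HIT. Cache (old->new): [T A U]
  16. access A: HIT. Cache (old->new): [T A U]
  17. access A: HIT. Cache (old->new): [T A U]
  18. access T: HIT. Cache (old->new): [T A U]
  19. access A: HIT. Cache (old->new): [T A U]
  20. access F: MISS, evict T. Cache (old->new): [A U F]
  21. access A: HIT. Cache (old->new): [A U F]
  22. access U: HIT. Cache (old->new): [A U F]
  23. access A: HIT. Cache (old->new): [A U F]
  24. access U: HIT. Cache (old->new): [A U F]
  25. access U: HIT. Cache (old->new): [A U F]
  26. access T: MISS, evict A. Cache (old->new): [U F T]
  27. access T: HIT. Cache (old->new): [U F T]
  28. access U: HIT. Cache (old->new): [U F T]
  29. access U: HIT. Cache (old->new): [U F T]
  30. access U: HIT. Cache (old->new): [U F T]
  31. access U: HIT. Cache (old->new): [U F T]
  32. access U: HIT. Cache (old->new): [U F T]
  33. access U: HIT. Cache (old->new): [U F T]
  34. access T: HIT. Cache (old->new): [U F T]
  35. access U: HIT. Cache (old->new): [U F T]
  36. access U: HIT. Cache (old->new): [U F T]
  37. access T: HIT. Cache (old->new): [U F T]
  38. access U: HIT. Cache (old->new): [U F T]
Total: 33 hits, 5 misses, 2 evictions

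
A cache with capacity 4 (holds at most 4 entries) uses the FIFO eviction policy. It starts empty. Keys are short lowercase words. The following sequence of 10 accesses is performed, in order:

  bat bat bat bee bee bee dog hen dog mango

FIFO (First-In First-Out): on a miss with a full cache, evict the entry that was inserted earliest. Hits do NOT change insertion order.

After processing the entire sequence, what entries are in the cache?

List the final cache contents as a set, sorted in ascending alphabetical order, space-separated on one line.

FIFO simulation (capacity=4):
  1. access bat: MISS. Cache (old->new): [bat]
  2. access bat: HIT. Cache (old->new): [bat]
  3. access bat: HIT. Cache (old->new): [bat]
  4. access bee: MISS. Cache (old->new): [bat bee]
  5. access bee: HIT. Cache (old->new): [bat bee]
  6. access bee: HIT. Cache (old->new): [bat bee]
  7. access dog: MISS. Cache (old->new): [bat bee dog]
  8. access hen: MISS. Cache (old->new): [bat bee dog hen]
  9. access dog: HIT. Cache (old->new): [bat bee dog hen]
  10. access mango: MISS, evict bat. Cache (old->new): [bee dog hen mango]
Total: 5 hits, 5 misses, 1 evictions

Answer: bee dog hen mango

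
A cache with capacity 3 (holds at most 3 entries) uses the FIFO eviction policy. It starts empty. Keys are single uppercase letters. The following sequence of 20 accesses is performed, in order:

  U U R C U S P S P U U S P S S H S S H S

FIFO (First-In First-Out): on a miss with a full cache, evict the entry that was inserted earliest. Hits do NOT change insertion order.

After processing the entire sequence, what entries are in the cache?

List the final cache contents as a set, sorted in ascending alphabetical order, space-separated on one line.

FIFO simulation (capacity=3):
  1. access U: MISS. Cache (old->new): [U]
  2. access U: HIT. Cache (old->new): [U]
  3. access R: MISS. Cache (old->new): [U R]
  4. access C: MISS. Cache (old->new): [U R C]
  5. access U: HIT. Cache (old->new): [U R C]
  6. access S: MISS, evict U. Cache (old->new): [R C S]
  7. access P: MISS, evict R. Cache (old->new): [C S P]
  8. access S: HIT. Cache (old->new): [C S P]
  9. access P: HIT. Cache (old->new): [C S P]
  10. access U: MISS, evict C. Cache (old->new): [S P U]
  11. access U: HIT. Cache (old->new): [S P U]
  12. access S: HIT. Cache (old->new): [S P U]
  13. access P: HIT. Cache (old->new): [S P U]
  14. access S: HIT. Cache (old->new): [S P U]
  15. access S: HIT. Cache (old->new): [S P U]
  16. access H: MISS, evict S. Cache (old->new): [P U H]
  17. access S: MISS, evict P. Cache (old->new): [U H S]
  18. access S: HIT. Cache (old->new): [U H S]
  19. access H: HIT. Cache (old->new): [U H S]
  20. access S: HIT. Cache (old->new): [U H S]
Total: 12 hits, 8 misses, 5 evictions

Answer: H S U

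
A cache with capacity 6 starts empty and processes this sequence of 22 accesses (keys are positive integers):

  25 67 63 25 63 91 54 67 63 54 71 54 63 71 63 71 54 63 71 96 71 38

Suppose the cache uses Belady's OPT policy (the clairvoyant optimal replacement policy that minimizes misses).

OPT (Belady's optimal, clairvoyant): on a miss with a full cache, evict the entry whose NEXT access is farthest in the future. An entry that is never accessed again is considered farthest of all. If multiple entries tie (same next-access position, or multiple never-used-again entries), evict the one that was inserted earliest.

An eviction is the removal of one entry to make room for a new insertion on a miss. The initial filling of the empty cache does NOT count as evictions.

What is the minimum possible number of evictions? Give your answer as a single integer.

OPT (Belady) simulation (capacity=6):
  1. access 25: MISS. Cache: [25]
  2. access 67: MISS. Cache: [25 67]
  3. access 63: MISS. Cache: [25 67 63]
  4. access 25: HIT. Next use of 25: never. Cache: [25 67 63]
  5. access 63: HIT. Next use of 63: step 9. Cache: [25 67 63]
  6. access 91: MISS. Cache: [25 67 63 91]
  7. access 54: MISS. Cache: [25 67 63 91 54]
  8. access 67: HIT. Next use of 67: never. Cache: [25 67 63 91 54]
  9. access 63: HIT. Next use of 63: step 13. Cache: [25 67 63 91 54]
  10. access 54: HIT. Next use of 54: step 12. Cache: [25 67 63 91 54]
  11. access 71: MISS. Cache: [25 67 63 91 54 71]
  12. access 54: HIT. Next use of 54: step 17. Cache: [25 67 63 91 54 71]
  13. access 63: HIT. Next use of 63: step 15. Cache: [25 67 63 91 54 71]
  14. access 71: HIT. Next use of 71: step 16. Cache: [25 67 63 91 54 71]
  15. access 63: HIT. Next use of 63: step 18. Cache: [25 67 63 91 54 71]
  16. access 71: HIT. Next use of 71: step 19. Cache: [25 67 63 91 54 71]
  17. access 54: HIT. Next use of 54: never. Cache: [25 67 63 91 54 71]
  18. access 63: HIT. Next use of 63: never. Cache: [25 67 63 91 54 71]
  19. access 71: HIT. Next use of 71: step 21. Cache: [25 67 63 91 54 71]
  20. access 96: MISS, evict 25 (next use: never). Cache: [67 63 91 54 71 96]
  21. access 71: HIT. Next use of 71: never. Cache: [67 63 91 54 71 96]
  22. access 38: MISS, evict 67 (next use: never). Cache: [63 91 54 71 96 38]
Total: 14 hits, 8 misses, 2 evictions

Answer: 2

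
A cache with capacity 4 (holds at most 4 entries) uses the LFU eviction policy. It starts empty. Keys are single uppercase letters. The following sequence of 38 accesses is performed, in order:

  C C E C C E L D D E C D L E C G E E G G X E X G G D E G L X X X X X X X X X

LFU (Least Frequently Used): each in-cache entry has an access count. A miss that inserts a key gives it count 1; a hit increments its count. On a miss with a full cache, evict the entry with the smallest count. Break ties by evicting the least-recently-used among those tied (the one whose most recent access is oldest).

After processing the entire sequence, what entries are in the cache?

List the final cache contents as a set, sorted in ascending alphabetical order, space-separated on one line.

LFU simulation (capacity=4):
  1. access C: MISS. Cache: [C(c=1)]
  2. access C: HIT, count now 2. Cache: [C(c=2)]
  3. access E: MISS. Cache: [E(c=1) C(c=2)]
  4. access C: HIT, count now 3. Cache: [E(c=1) C(c=3)]
  5. access C: HIT, count now 4. Cache: [E(c=1) C(c=4)]
  6. access E: HIT, count now 2. Cache: [E(c=2) C(c=4)]
  7. access L: MISS. Cache: [L(c=1) E(c=2) C(c=4)]
  8. access D: MISS. Cache: [L(c=1) D(c=1) E(c=2) C(c=4)]
  9. access D: HIT, count now 2. Cache: [L(c=1) E(c=2) D(c=2) C(c=4)]
  10. access E: HIT, count now 3. Cache: [L(c=1) D(c=2) E(c=3) C(c=4)]
  11. access C: HIT, count now 5. Cache: [L(c=1) D(c=2) E(c=3) C(c=5)]
  12. access D: HIT, count now 3. Cache: [L(c=1) E(c=3) D(c=3) C(c=5)]
  13. access L: HIT, count now 2. Cache: [L(c=2) E(c=3) D(c=3) C(c=5)]
  14. access E: HIT, count now 4. Cache: [L(c=2) D(c=3) E(c=4) C(c=5)]
  15. access C: HIT, count now 6. Cache: [L(c=2) D(c=3) E(c=4) C(c=6)]
  16. access G: MISS, evict L(c=2). Cache: [G(c=1) D(c=3) E(c=4) C(c=6)]
  17. access E: HIT, count now 5. Cache: [G(c=1) D(c=3) E(c=5) C(c=6)]
  18. access E: HIT, count now 6. Cache: [G(c=1) D(c=3) C(c=6) E(c=6)]
  19. access G: HIT, count now 2. Cache: [G(c=2) D(c=3) C(c=6) E(c=6)]
  20. access G: HIT, count now 3. Cache: [D(c=3) G(c=3) C(c=6) E(c=6)]
  21. access X: MISS, evict D(c=3). Cache: [X(c=1) G(c=3) C(c=6) E(c=6)]
  22. access E: HIT, count now 7. Cache: [X(c=1) G(c=3) C(c=6) E(c=7)]
  23. access X: HIT, count now 2. Cache: [X(c=2) G(c=3) C(c=6) E(c=7)]
  24. access G: HIT, count now 4. Cache: [X(c=2) G(c=4) C(c=6) E(c=7)]
  25. access G: HIT, count now 5. Cache: [X(c=2) G(c=5) C(c=6) E(c=7)]
  26. access D: MISS, evict X(c=2). Cache: [D(c=1) G(c=5) C(c=6) E(c=7)]
  27. access E: HIT, count now 8. Cache: [D(c=1) G(c=5) C(c=6) E(c=8)]
  28. access G: HIT, count now 6. Cache: [D(c=1) C(c=6) G(c=6) E(c=8)]
  29. access L: MISS, evict D(c=1). Cache: [L(c=1) C(c=6) G(c=6) E(c=8)]
  30. access X: MISS, evict L(c=1). Cache: [X(c=1) C(c=6) G(c=6) E(c=8)]
  31. access X: HIT, count now 2. Cache: [X(c=2) C(c=6) G(c=6) E(c=8)]
  32. access X: HIT, count now 3. Cache: [X(c=3) C(c=6) G(c=6) E(c=8)]
  33. access X: HIT, count now 4. Cache: [X(c=4) C(c=6) G(c=6) E(c=8)]
  34. access X: HIT, count now 5. Cache: [X(c=5) C(c=6) G(c=6) E(c=8)]
  35. access X: HIT, count now 6. Cache: [C(c=6) G(c=6) X(c=6) E(c=8)]
  36. access X: HIT, count now 7. Cache: [C(c=6) G(c=6) X(c=7) E(c=8)]
  37. access X: HIT, count now 8. Cache: [C(c=6) G(c=6) E(c=8) X(c=8)]
  38. access X: HIT, count now 9. Cache: [C(c=6) G(c=6) E(c=8) X(c=9)]
Total: 29 hits, 9 misses, 5 evictions

Answer: C E G X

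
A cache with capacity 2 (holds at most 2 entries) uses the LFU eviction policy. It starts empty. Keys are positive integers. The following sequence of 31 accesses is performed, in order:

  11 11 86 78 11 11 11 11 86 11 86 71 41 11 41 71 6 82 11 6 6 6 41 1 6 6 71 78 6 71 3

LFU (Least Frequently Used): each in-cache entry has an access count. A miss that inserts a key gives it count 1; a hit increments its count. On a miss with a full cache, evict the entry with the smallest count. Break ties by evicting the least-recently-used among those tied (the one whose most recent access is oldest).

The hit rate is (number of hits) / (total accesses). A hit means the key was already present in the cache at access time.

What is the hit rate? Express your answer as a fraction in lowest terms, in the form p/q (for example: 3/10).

Answer: 13/31

Derivation:
LFU simulation (capacity=2):
  1. access 11: MISS. Cache: [11(c=1)]
  2. access 11: HIT, count now 2. Cache: [11(c=2)]
  3. access 86: MISS. Cache: [86(c=1) 11(c=2)]
  4. access 78: MISS, evict 86(c=1). Cache: [78(c=1) 11(c=2)]
  5. access 11: HIT, count now 3. Cache: [78(c=1) 11(c=3)]
  6. access 11: HIT, count now 4. Cache: [78(c=1) 11(c=4)]
  7. access 11: HIT, count now 5. Cache: [78(c=1) 11(c=5)]
  8. access 11: HIT, count now 6. Cache: [78(c=1) 11(c=6)]
  9. access 86: MISS, evict 78(c=1). Cache: [86(c=1) 11(c=6)]
  10. access 11: HIT, count now 7. Cache: [86(c=1) 11(c=7)]
  11. access 86: HIT, count now 2. Cache: [86(c=2) 11(c=7)]
  12. access 71: MISS, evict 86(c=2). Cache: [71(c=1) 11(c=7)]
  13. access 41: MISS, evict 71(c=1). Cache: [41(c=1) 11(c=7)]
  14. access 11: HIT, count now 8. Cache: [41(c=1) 11(c=8)]
  15. access 41: HIT, count now 2. Cache: [41(c=2) 11(c=8)]
  16. access 71: MISS, evict 41(c=2). Cache: [71(c=1) 11(c=8)]
  17. access 6: MISS, evict 71(c=1). Cache: [6(c=1) 11(c=8)]
  18. access 82: MISS, evict 6(c=1). Cache: [82(c=1) 11(c=8)]
  19. access 11: HIT, count now 9. Cache: [82(c=1) 11(c=9)]
  20. access 6: MISS, evict 82(c=1). Cache: [6(c=1) 11(c=9)]
  21. access 6: HIT, count now 2. Cache: [6(c=2) 11(c=9)]
  22. access 6: HIT, count now 3. Cache: [6(c=3) 11(c=9)]
  23. access 41: MISS, evict 6(c=3). Cache: [41(c=1) 11(c=9)]
  24. access 1: MISS, evict 41(c=1). Cache: [1(c=1) 11(c=9)]
  25. access 6: MISS, evict 1(c=1). Cache: [6(c=1) 11(c=9)]
  26. access 6: HIT, count now 2. Cache: [6(c=2) 11(c=9)]
  27. access 71: MISS, evict 6(c=2). Cache: [71(c=1) 11(c=9)]
  28. access 78: MISS, evict 71(c=1). Cache: [78(c=1) 11(c=9)]
  29. access 6: MISS, evict 78(c=1). Cache: [6(c=1) 11(c=9)]
  30. access 71: MISS, evict 6(c=1). Cache: [71(c=1) 11(c=9)]
  31. access 3: MISS, evict 71(c=1). Cache: [3(c=1) 11(c=9)]
Total: 13 hits, 18 misses, 16 evictions

Hit rate = 13/31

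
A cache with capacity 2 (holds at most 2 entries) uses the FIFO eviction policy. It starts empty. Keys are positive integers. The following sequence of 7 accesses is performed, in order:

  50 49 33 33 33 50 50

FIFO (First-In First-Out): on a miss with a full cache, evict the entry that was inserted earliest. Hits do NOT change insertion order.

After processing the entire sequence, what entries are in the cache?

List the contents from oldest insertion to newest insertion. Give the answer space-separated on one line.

Answer: 33 50

Derivation:
FIFO simulation (capacity=2):
  1. access 50: MISS. Cache (old->new): [50]
  2. access 49: MISS. Cache (old->new): [50 49]
  3. access 33: MISS, evict 50. Cache (old->new): [49 33]
  4. access 33: HIT. Cache (old->new): [49 33]
  5. access 33: HIT. Cache (old->new): [49 33]
  6. access 50: MISS, evict 49. Cache (old->new): [33 50]
  7. access 50: HIT. Cache (old->new): [33 50]
Total: 3 hits, 4 misses, 2 evictions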